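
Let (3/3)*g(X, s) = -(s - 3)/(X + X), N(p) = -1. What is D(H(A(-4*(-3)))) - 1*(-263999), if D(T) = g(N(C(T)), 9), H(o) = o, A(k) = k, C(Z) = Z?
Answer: 264002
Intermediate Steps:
g(X, s) = -(-3 + s)/(2*X) (g(X, s) = -(s - 3)/(X + X) = -(-3 + s)/(2*X))
D(T) = 3 (D(T) = (½)*(3 - 1*9)/(-1) = (½)*(-1)*(3 - 9) = (½)*(-1)*(-6) = 3)
D(H(A(-4*(-3)))) - 1*(-263999) = 3 - 1*(-263999) = 3 + 263999 = 264002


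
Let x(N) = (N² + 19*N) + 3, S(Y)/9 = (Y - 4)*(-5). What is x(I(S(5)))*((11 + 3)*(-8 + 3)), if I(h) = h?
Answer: -82110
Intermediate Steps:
S(Y) = 180 - 45*Y (S(Y) = 9*((Y - 4)*(-5)) = 9*((-4 + Y)*(-5)) = 9*(20 - 5*Y) = 180 - 45*Y)
x(N) = 3 + N² + 19*N
x(I(S(5)))*((11 + 3)*(-8 + 3)) = (3 + (180 - 45*5)² + 19*(180 - 45*5))*((11 + 3)*(-8 + 3)) = (3 + (180 - 225)² + 19*(180 - 225))*(14*(-5)) = (3 + (-45)² + 19*(-45))*(-70) = (3 + 2025 - 855)*(-70) = 1173*(-70) = -82110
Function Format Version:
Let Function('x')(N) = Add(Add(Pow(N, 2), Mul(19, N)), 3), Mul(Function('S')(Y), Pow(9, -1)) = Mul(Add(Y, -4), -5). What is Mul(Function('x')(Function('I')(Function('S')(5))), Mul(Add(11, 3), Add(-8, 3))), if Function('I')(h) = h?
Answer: -82110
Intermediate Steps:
Function('S')(Y) = Add(180, Mul(-45, Y)) (Function('S')(Y) = Mul(9, Mul(Add(Y, -4), -5)) = Mul(9, Mul(Add(-4, Y), -5)) = Mul(9, Add(20, Mul(-5, Y))) = Add(180, Mul(-45, Y)))
Function('x')(N) = Add(3, Pow(N, 2), Mul(19, N))
Mul(Function('x')(Function('I')(Function('S')(5))), Mul(Add(11, 3), Add(-8, 3))) = Mul(Add(3, Pow(Add(180, Mul(-45, 5)), 2), Mul(19, Add(180, Mul(-45, 5)))), Mul(Add(11, 3), Add(-8, 3))) = Mul(Add(3, Pow(Add(180, -225), 2), Mul(19, Add(180, -225))), Mul(14, -5)) = Mul(Add(3, Pow(-45, 2), Mul(19, -45)), -70) = Mul(Add(3, 2025, -855), -70) = Mul(1173, -70) = -82110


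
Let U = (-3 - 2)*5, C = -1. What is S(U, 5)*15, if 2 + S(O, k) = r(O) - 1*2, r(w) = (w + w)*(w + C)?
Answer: 19440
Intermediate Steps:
r(w) = 2*w*(-1 + w) (r(w) = (w + w)*(w - 1) = (2*w)*(-1 + w) = 2*w*(-1 + w))
U = -25 (U = -5*5 = -25)
S(O, k) = -4 + 2*O*(-1 + O) (S(O, k) = -2 + (2*O*(-1 + O) - 1*2) = -2 + (2*O*(-1 + O) - 2) = -2 + (-2 + 2*O*(-1 + O)) = -4 + 2*O*(-1 + O))
S(U, 5)*15 = (-4 + 2*(-25)*(-1 - 25))*15 = (-4 + 2*(-25)*(-26))*15 = (-4 + 1300)*15 = 1296*15 = 19440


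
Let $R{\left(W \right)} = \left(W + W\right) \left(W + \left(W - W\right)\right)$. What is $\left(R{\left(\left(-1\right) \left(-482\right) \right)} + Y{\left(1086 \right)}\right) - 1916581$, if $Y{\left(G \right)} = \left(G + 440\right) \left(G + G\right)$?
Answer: $1862539$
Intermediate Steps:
$R{\left(W \right)} = 2 W^{2}$ ($R{\left(W \right)} = 2 W \left(W + 0\right) = 2 W W = 2 W^{2}$)
$Y{\left(G \right)} = 2 G \left(440 + G\right)$ ($Y{\left(G \right)} = \left(440 + G\right) 2 G = 2 G \left(440 + G\right)$)
$\left(R{\left(\left(-1\right) \left(-482\right) \right)} + Y{\left(1086 \right)}\right) - 1916581 = \left(2 \left(\left(-1\right) \left(-482\right)\right)^{2} + 2 \cdot 1086 \left(440 + 1086\right)\right) - 1916581 = \left(2 \cdot 482^{2} + 2 \cdot 1086 \cdot 1526\right) - 1916581 = \left(2 \cdot 232324 + 3314472\right) - 1916581 = \left(464648 + 3314472\right) - 1916581 = 3779120 - 1916581 = 1862539$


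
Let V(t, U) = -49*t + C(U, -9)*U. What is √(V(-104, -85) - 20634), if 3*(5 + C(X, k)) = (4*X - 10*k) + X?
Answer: 4*I*√3162/3 ≈ 74.976*I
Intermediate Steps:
C(X, k) = -5 - 10*k/3 + 5*X/3 (C(X, k) = -5 + ((4*X - 10*k) + X)/3 = -5 + ((-10*k + 4*X) + X)/3 = -5 + (-10*k + 5*X)/3 = -5 + (-10*k/3 + 5*X/3) = -5 - 10*k/3 + 5*X/3)
V(t, U) = -49*t + U*(25 + 5*U/3) (V(t, U) = -49*t + (-5 - 10/3*(-9) + 5*U/3)*U = -49*t + (-5 + 30 + 5*U/3)*U = -49*t + (25 + 5*U/3)*U = -49*t + U*(25 + 5*U/3))
√(V(-104, -85) - 20634) = √((-49*(-104) + (5/3)*(-85)*(15 - 85)) - 20634) = √((5096 + (5/3)*(-85)*(-70)) - 20634) = √((5096 + 29750/3) - 20634) = √(45038/3 - 20634) = √(-16864/3) = 4*I*√3162/3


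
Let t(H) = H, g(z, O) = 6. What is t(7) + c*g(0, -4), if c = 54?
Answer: 331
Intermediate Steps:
t(7) + c*g(0, -4) = 7 + 54*6 = 7 + 324 = 331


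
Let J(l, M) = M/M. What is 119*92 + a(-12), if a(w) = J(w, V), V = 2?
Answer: 10949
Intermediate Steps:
J(l, M) = 1
a(w) = 1
119*92 + a(-12) = 119*92 + 1 = 10948 + 1 = 10949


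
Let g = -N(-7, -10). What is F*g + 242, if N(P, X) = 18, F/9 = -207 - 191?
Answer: 64718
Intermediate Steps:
F = -3582 (F = 9*(-207 - 191) = 9*(-398) = -3582)
g = -18 (g = -1*18 = -18)
F*g + 242 = -3582*(-18) + 242 = 64476 + 242 = 64718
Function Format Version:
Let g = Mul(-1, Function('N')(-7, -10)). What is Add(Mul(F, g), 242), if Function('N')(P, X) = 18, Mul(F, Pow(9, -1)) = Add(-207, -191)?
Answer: 64718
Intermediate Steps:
F = -3582 (F = Mul(9, Add(-207, -191)) = Mul(9, -398) = -3582)
g = -18 (g = Mul(-1, 18) = -18)
Add(Mul(F, g), 242) = Add(Mul(-3582, -18), 242) = Add(64476, 242) = 64718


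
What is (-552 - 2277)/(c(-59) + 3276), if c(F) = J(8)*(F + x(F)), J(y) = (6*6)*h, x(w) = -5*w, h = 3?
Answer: -943/9588 ≈ -0.098352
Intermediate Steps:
J(y) = 108 (J(y) = (6*6)*3 = 36*3 = 108)
c(F) = -432*F (c(F) = 108*(F - 5*F) = 108*(-4*F) = -432*F)
(-552 - 2277)/(c(-59) + 3276) = (-552 - 2277)/(-432*(-59) + 3276) = -2829/(25488 + 3276) = -2829/28764 = -2829*1/28764 = -943/9588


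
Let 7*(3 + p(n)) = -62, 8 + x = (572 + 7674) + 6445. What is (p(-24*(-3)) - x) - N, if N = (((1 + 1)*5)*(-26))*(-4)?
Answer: -110144/7 ≈ -15735.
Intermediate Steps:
x = 14683 (x = -8 + ((572 + 7674) + 6445) = -8 + (8246 + 6445) = -8 + 14691 = 14683)
p(n) = -83/7 (p(n) = -3 + (⅐)*(-62) = -3 - 62/7 = -83/7)
N = 1040 (N = ((2*5)*(-26))*(-4) = (10*(-26))*(-4) = -260*(-4) = 1040)
(p(-24*(-3)) - x) - N = (-83/7 - 1*14683) - 1*1040 = (-83/7 - 14683) - 1040 = -102864/7 - 1040 = -110144/7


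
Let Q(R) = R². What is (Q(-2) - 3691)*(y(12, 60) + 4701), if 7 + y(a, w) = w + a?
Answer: -17572242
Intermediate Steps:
y(a, w) = -7 + a + w (y(a, w) = -7 + (w + a) = -7 + (a + w) = -7 + a + w)
(Q(-2) - 3691)*(y(12, 60) + 4701) = ((-2)² - 3691)*((-7 + 12 + 60) + 4701) = (4 - 3691)*(65 + 4701) = -3687*4766 = -17572242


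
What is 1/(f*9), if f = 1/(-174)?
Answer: -58/3 ≈ -19.333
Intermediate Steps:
f = -1/174 ≈ -0.0057471
1/(f*9) = 1/(-1/174*9) = 1/(-3/58) = -58/3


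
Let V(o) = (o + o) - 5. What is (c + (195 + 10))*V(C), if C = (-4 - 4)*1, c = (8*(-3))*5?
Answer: -1785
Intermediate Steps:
c = -120 (c = -24*5 = -120)
C = -8 (C = -8*1 = -8)
V(o) = -5 + 2*o (V(o) = 2*o - 5 = -5 + 2*o)
(c + (195 + 10))*V(C) = (-120 + (195 + 10))*(-5 + 2*(-8)) = (-120 + 205)*(-5 - 16) = 85*(-21) = -1785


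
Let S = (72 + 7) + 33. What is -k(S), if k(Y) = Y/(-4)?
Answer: 28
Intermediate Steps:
S = 112 (S = 79 + 33 = 112)
k(Y) = -Y/4 (k(Y) = Y*(-¼) = -Y/4)
-k(S) = -(-1)*112/4 = -1*(-28) = 28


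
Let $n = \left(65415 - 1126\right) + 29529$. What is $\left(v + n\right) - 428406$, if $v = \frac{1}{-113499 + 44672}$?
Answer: $- \frac{23028688277}{68827} \approx -3.3459 \cdot 10^{5}$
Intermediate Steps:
$n = 93818$ ($n = 64289 + 29529 = 93818$)
$v = - \frac{1}{68827}$ ($v = \frac{1}{-68827} = - \frac{1}{68827} \approx -1.4529 \cdot 10^{-5}$)
$\left(v + n\right) - 428406 = \left(- \frac{1}{68827} + 93818\right) - 428406 = \frac{6457211485}{68827} - 428406 = - \frac{23028688277}{68827}$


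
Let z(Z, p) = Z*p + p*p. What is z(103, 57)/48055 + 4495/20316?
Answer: 80257829/195257076 ≈ 0.41104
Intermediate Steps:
z(Z, p) = p**2 + Z*p (z(Z, p) = Z*p + p**2 = p**2 + Z*p)
z(103, 57)/48055 + 4495/20316 = (57*(103 + 57))/48055 + 4495/20316 = (57*160)*(1/48055) + 4495*(1/20316) = 9120*(1/48055) + 4495/20316 = 1824/9611 + 4495/20316 = 80257829/195257076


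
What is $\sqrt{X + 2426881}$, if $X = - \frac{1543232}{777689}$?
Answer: $\frac{\sqrt{394457636988393}}{12749} \approx 1557.8$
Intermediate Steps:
$X = - \frac{1543232}{777689}$ ($X = \left(-1543232\right) \frac{1}{777689} = - \frac{1543232}{777689} \approx -1.9844$)
$\sqrt{X + 2426881} = \sqrt{- \frac{1543232}{777689} + 2426881} = \sqrt{\frac{1887357114777}{777689}} = \frac{\sqrt{394457636988393}}{12749}$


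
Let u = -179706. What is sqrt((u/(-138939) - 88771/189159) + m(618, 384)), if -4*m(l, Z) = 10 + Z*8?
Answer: I*sqrt(236280408586454668907238)/17521041534 ≈ 27.743*I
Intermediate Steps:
m(l, Z) = -5/2 - 2*Z (m(l, Z) = -(10 + Z*8)/4 = -(10 + 8*Z)/4 = -5/2 - 2*Z)
sqrt((u/(-138939) - 88771/189159) + m(618, 384)) = sqrt((-179706/(-138939) - 88771/189159) + (-5/2 - 2*384)) = sqrt((-179706*(-1/138939) - 88771*1/189159) + (-5/2 - 768)) = sqrt((59902/46313 - 88771/189159) - 1541/2) = sqrt(7219751095/8760520767 - 1541/2) = sqrt(-13485522999757/17521041534) = I*sqrt(236280408586454668907238)/17521041534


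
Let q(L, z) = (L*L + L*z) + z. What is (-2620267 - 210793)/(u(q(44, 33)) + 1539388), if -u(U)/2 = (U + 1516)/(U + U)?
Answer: -9685056260/5266241411 ≈ -1.8391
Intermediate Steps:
q(L, z) = z + L² + L*z (q(L, z) = (L² + L*z) + z = z + L² + L*z)
u(U) = -(1516 + U)/U (u(U) = -2*(U + 1516)/(U + U) = -2*(1516 + U)/(2*U) = -2*(1516 + U)*1/(2*U) = -(1516 + U)/U)
(-2620267 - 210793)/(u(q(44, 33)) + 1539388) = (-2620267 - 210793)/((-1516 - (33 + 44² + 44*33))/(33 + 44² + 44*33) + 1539388) = -2831060/((-1516 - (33 + 1936 + 1452))/(33 + 1936 + 1452) + 1539388) = -2831060/((-1516 - 1*3421)/3421 + 1539388) = -2831060/((-1516 - 3421)/3421 + 1539388) = -2831060/((1/3421)*(-4937) + 1539388) = -2831060/(-4937/3421 + 1539388) = -2831060/5266241411/3421 = -2831060*3421/5266241411 = -9685056260/5266241411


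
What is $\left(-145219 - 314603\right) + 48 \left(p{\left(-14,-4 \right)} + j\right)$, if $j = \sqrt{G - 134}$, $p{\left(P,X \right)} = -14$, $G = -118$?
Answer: $-460494 + 288 i \sqrt{7} \approx -4.6049 \cdot 10^{5} + 761.98 i$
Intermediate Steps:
$j = 6 i \sqrt{7}$ ($j = \sqrt{-118 - 134} = \sqrt{-252} = 6 i \sqrt{7} \approx 15.875 i$)
$\left(-145219 - 314603\right) + 48 \left(p{\left(-14,-4 \right)} + j\right) = \left(-145219 - 314603\right) + 48 \left(-14 + 6 i \sqrt{7}\right) = -459822 - \left(672 - 288 i \sqrt{7}\right) = -460494 + 288 i \sqrt{7}$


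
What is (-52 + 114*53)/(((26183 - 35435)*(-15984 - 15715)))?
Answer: 2995/146639574 ≈ 2.0424e-5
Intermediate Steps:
(-52 + 114*53)/(((26183 - 35435)*(-15984 - 15715))) = (-52 + 6042)/((-9252*(-31699))) = 5990/293279148 = 5990*(1/293279148) = 2995/146639574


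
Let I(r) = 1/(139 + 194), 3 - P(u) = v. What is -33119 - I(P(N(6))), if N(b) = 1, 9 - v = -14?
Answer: -11028628/333 ≈ -33119.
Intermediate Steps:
v = 23 (v = 9 - 1*(-14) = 9 + 14 = 23)
P(u) = -20 (P(u) = 3 - 1*23 = 3 - 23 = -20)
I(r) = 1/333
-33119 - I(P(N(6))) = -33119 - 1*1/333 = -33119 - 1/333 = -11028628/333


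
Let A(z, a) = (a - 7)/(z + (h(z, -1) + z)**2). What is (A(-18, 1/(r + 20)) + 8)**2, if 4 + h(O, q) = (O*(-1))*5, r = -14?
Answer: 48861776209/763748496 ≈ 63.976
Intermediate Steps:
h(O, q) = -4 - 5*O (h(O, q) = -4 + (O*(-1))*5 = -4 - O*5 = -4 - 5*O)
A(z, a) = (-7 + a)/(z + (-4 - 4*z)**2) (A(z, a) = (a - 7)/(z + ((-4 - 5*z) + z)**2) = (-7 + a)/(z + (-4 - 4*z)**2))
(A(-18, 1/(r + 20)) + 8)**2 = ((-7 + 1/(-14 + 20))/(-18 + 16*(1 - 18)**2) + 8)**2 = ((-7 + 1/6)/(-18 + 16*(-17)**2) + 8)**2 = ((-7 + 1/6)/(-18 + 16*289) + 8)**2 = (-41/6/(-18 + 4624) + 8)**2 = (-41/6/4606 + 8)**2 = ((1/4606)*(-41/6) + 8)**2 = (-41/27636 + 8)**2 = (221047/27636)**2 = 48861776209/763748496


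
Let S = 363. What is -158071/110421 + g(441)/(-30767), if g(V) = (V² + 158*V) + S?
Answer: -34072154219/3397322907 ≈ -10.029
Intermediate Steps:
g(V) = 363 + V² + 158*V (g(V) = (V² + 158*V) + 363 = 363 + V² + 158*V)
-158071/110421 + g(441)/(-30767) = -158071/110421 + (363 + 441² + 158*441)/(-30767) = -158071*1/110421 + (363 + 194481 + 69678)*(-1/30767) = -158071/110421 + 264522*(-1/30767) = -158071/110421 - 264522/30767 = -34072154219/3397322907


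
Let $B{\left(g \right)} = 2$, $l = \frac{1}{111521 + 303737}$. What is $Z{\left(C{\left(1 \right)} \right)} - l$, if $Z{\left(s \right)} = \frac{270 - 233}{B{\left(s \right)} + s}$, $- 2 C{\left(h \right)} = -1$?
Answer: $\frac{30729087}{2076290} \approx 14.8$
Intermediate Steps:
$C{\left(h \right)} = \frac{1}{2}$ ($C{\left(h \right)} = \left(- \frac{1}{2}\right) \left(-1\right) = \frac{1}{2}$)
$l = \frac{1}{415258} \approx 2.4081 \cdot 10^{-6}$
$Z{\left(s \right)} = \frac{37}{2 + s}$ ($Z{\left(s \right)} = \frac{270 - 233}{2 + s} = \frac{37}{2 + s}$)
$Z{\left(C{\left(1 \right)} \right)} - l = \frac{37}{2 + \frac{1}{2}} - \frac{1}{415258} = \frac{37}{\frac{5}{2}} - \frac{1}{415258} = 37 \cdot \frac{2}{5} - \frac{1}{415258} = \frac{74}{5} - \frac{1}{415258} = \frac{30729087}{2076290}$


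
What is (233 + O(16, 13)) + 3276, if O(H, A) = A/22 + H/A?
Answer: 1004095/286 ≈ 3510.8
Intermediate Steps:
O(H, A) = A/22 + H/A (O(H, A) = A*(1/22) + H/A = A/22 + H/A)
(233 + O(16, 13)) + 3276 = (233 + ((1/22)*13 + 16/13)) + 3276 = (233 + (13/22 + 16*(1/13))) + 3276 = (233 + (13/22 + 16/13)) + 3276 = (233 + 521/286) + 3276 = 67159/286 + 3276 = 1004095/286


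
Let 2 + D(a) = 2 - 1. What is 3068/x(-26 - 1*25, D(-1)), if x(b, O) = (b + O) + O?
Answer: -3068/53 ≈ -57.887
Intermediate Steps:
D(a) = -1 (D(a) = -2 + (2 - 1) = -2 + 1 = -1)
x(b, O) = b + 2*O (x(b, O) = (O + b) + O = b + 2*O)
3068/x(-26 - 1*25, D(-1)) = 3068/((-26 - 1*25) + 2*(-1)) = 3068/((-26 - 25) - 2) = 3068/(-51 - 2) = 3068/(-53) = 3068*(-1/53) = -3068/53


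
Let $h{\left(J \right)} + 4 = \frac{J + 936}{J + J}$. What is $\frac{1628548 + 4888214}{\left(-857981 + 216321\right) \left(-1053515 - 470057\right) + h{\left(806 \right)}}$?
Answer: $\frac{134679748}{20204047663353} \approx 6.666 \cdot 10^{-6}$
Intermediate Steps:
$h{\left(J \right)} = -4 + \frac{936 + J}{2 J}$ ($h{\left(J \right)} = -4 + \frac{J + 936}{J + J} = -4 + \frac{936 + J}{2 J}$)
$\frac{1628548 + 4888214}{\left(-857981 + 216321\right) \left(-1053515 - 470057\right) + h{\left(806 \right)}} = \frac{1628548 + 4888214}{\left(-857981 + 216321\right) \left(-1053515 - 470057\right) - \left(\frac{7}{2} - \frac{468}{806}\right)} = \frac{6516762}{\left(-641660\right) \left(-1523572\right) + \left(- \frac{7}{2} + 468 \cdot \frac{1}{806}\right)} = \frac{6516762}{977615209520 + \left(- \frac{7}{2} + \frac{18}{31}\right)} = \frac{6516762}{977615209520 - \frac{181}{62}} = \frac{6516762}{\frac{60612142990059}{62}} = 6516762 \cdot \frac{62}{60612142990059} = \frac{134679748}{20204047663353}$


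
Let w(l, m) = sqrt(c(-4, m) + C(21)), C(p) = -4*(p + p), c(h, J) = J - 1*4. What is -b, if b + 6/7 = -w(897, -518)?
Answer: 6/7 + I*sqrt(690) ≈ 0.85714 + 26.268*I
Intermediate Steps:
c(h, J) = -4 + J (c(h, J) = J - 4 = -4 + J)
C(p) = -8*p
w(l, m) = sqrt(-172 + m) (w(l, m) = sqrt((-4 + m) - 8*21) = sqrt((-4 + m) - 168) = sqrt(-172 + m))
b = -6/7 - I*sqrt(690) (b = -6/7 - sqrt(-172 - 518) = -6/7 - sqrt(-690) = -6/7 - I*sqrt(690) ≈ -0.85714 - 26.268*I)
-b = -(-6/7 - I*sqrt(690)) = 6/7 + I*sqrt(690)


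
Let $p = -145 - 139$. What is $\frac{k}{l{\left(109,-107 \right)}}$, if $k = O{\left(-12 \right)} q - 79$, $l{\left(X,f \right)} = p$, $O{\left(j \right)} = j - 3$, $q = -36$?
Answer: $- \frac{461}{284} \approx -1.6232$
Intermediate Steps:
$O{\left(j \right)} = -3 + j$
$p = -284$ ($p = -145 - 139 = -284$)
$l{\left(X,f \right)} = -284$
$k = 461$ ($k = \left(-3 - 12\right) \left(-36\right) - 79 = \left(-15\right) \left(-36\right) - 79 = 540 - 79 = 461$)
$\frac{k}{l{\left(109,-107 \right)}} = \frac{461}{-284} = 461 \left(- \frac{1}{284}\right) = - \frac{461}{284}$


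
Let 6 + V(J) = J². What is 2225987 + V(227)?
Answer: 2277510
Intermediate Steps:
V(J) = -6 + J²
2225987 + V(227) = 2225987 + (-6 + 227²) = 2225987 + (-6 + 51529) = 2225987 + 51523 = 2277510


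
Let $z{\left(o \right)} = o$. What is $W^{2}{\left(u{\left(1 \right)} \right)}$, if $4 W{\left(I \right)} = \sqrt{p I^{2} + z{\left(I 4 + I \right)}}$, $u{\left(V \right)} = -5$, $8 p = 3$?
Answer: $- \frac{125}{128} \approx -0.97656$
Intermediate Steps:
$p = \frac{3}{8}$ ($p = \frac{1}{8} \cdot 3 = \frac{3}{8} \approx 0.375$)
$W{\left(I \right)} = \frac{\sqrt{5 I + \frac{3 I^{2}}{8}}}{4}$ ($W{\left(I \right)} = \frac{\sqrt{\frac{3 I^{2}}{8} + \left(I 4 + I\right)}}{4} = \frac{\sqrt{\frac{3 I^{2}}{8} + \left(4 I + I\right)}}{4} = \frac{\sqrt{\frac{3 I^{2}}{8} + 5 I}}{4} = \frac{\sqrt{5 I + \frac{3 I^{2}}{8}}}{4}$)
$W^{2}{\left(u{\left(1 \right)} \right)} = \left(\frac{\sqrt{2} \sqrt{- 5 \left(40 + 3 \left(-5\right)\right)}}{16}\right)^{2} = \left(\frac{\sqrt{2} \sqrt{- 5 \left(40 - 15\right)}}{16}\right)^{2} = \left(\frac{\sqrt{2} \sqrt{\left(-5\right) 25}}{16}\right)^{2} = \left(\frac{\sqrt{2} \sqrt{-125}}{16}\right)^{2} = \left(\frac{\sqrt{2} \cdot 5 i \sqrt{5}}{16}\right)^{2} = \left(\frac{5 i \sqrt{10}}{16}\right)^{2} = - \frac{125}{128}$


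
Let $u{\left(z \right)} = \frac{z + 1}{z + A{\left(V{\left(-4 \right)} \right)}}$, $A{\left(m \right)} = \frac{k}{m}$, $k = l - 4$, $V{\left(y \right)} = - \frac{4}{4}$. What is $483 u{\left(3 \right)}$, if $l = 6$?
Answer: $1932$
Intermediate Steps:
$V{\left(y \right)} = -1$ ($V{\left(y \right)} = \left(-4\right) \frac{1}{4} = -1$)
$k = 2$ ($k = 6 - 4 = 2$)
$A{\left(m \right)} = \frac{2}{m}$
$u{\left(z \right)} = \frac{1 + z}{-2 + z}$ ($u{\left(z \right)} = \frac{z + 1}{z + \frac{2}{-1}} = \frac{1 + z}{z + 2 \left(-1\right)} = \frac{1 + z}{z - 2} = \frac{1 + z}{-2 + z}$)
$483 u{\left(3 \right)} = 483 \frac{1 + 3}{-2 + 3} = 483 \cdot 1^{-1} \cdot 4 = 483 \cdot 1 \cdot 4 = 483 \cdot 4 = 1932$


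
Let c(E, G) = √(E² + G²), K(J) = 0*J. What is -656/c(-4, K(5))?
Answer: -164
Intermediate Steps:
K(J) = 0
-656/c(-4, K(5)) = -656/√((-4)² + 0²) = -656/√(16 + 0) = -656/(√16) = -656/4 = -656*¼ = -164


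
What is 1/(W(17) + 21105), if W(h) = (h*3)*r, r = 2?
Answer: 1/21207 ≈ 4.7154e-5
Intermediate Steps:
W(h) = 6*h (W(h) = (h*3)*2 = (3*h)*2 = 6*h)
1/(W(17) + 21105) = 1/(6*17 + 21105) = 1/(102 + 21105) = 1/21207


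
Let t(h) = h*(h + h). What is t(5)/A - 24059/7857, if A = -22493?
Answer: -541551937/176727501 ≈ -3.0643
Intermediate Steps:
t(h) = 2*h**2 (t(h) = h*(2*h) = 2*h**2)
t(5)/A - 24059/7857 = (2*5**2)/(-22493) - 24059/7857 = (2*25)*(-1/22493) - 24059*1/7857 = 50*(-1/22493) - 24059/7857 = -50/22493 - 24059/7857 = -541551937/176727501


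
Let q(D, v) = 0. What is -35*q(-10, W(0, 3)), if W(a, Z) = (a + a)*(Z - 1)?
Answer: 0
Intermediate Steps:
W(a, Z) = 2*a*(-1 + Z) (W(a, Z) = (2*a)*(-1 + Z) = 2*a*(-1 + Z))
-35*q(-10, W(0, 3)) = -35*0 = 0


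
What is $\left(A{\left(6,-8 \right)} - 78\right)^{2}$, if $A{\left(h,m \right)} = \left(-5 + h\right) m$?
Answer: $7396$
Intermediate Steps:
$A{\left(h,m \right)} = m \left(-5 + h\right)$
$\left(A{\left(6,-8 \right)} - 78\right)^{2} = \left(- 8 \left(-5 + 6\right) - 78\right)^{2} = \left(\left(-8\right) 1 - 78\right)^{2} = \left(-8 - 78\right)^{2} = \left(-86\right)^{2} = 7396$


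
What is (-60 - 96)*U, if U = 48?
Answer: -7488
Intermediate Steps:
(-60 - 96)*U = (-60 - 96)*48 = -156*48 = -7488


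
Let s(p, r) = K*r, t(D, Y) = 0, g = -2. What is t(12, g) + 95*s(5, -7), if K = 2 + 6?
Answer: -5320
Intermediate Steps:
K = 8
s(p, r) = 8*r
t(12, g) + 95*s(5, -7) = 0 + 95*(8*(-7)) = 0 + 95*(-56) = 0 - 5320 = -5320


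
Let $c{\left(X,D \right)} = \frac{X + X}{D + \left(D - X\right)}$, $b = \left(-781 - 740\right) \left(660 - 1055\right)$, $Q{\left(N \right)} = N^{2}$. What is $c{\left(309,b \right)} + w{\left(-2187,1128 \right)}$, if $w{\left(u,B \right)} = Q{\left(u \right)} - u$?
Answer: $\frac{1916105661818}{400427} \approx 4.7852 \cdot 10^{6}$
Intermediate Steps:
$w{\left(u,B \right)} = u^{2} - u$
$b = 600795$ ($b = \left(-1521\right) \left(-395\right) = 600795$)
$c{\left(X,D \right)} = \frac{2 X}{- X + 2 D}$
$c{\left(309,b \right)} + w{\left(-2187,1128 \right)} = 2 \cdot 309 \frac{1}{\left(-1\right) 309 + 2 \cdot 600795} - 2187 \left(-1 - 2187\right) = 2 \cdot 309 \frac{1}{-309 + 1201590} - -4785156 = 2 \cdot 309 \cdot \frac{1}{1201281} + 4785156 = \frac{206}{400427} + 4785156 = \frac{1916105661818}{400427}$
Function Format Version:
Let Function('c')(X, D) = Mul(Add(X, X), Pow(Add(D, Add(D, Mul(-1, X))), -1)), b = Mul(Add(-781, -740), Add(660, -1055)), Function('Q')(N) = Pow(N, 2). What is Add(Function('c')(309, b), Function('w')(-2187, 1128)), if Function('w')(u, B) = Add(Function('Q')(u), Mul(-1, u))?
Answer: Rational(1916105661818, 400427) ≈ 4.7852e+6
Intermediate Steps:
Function('w')(u, B) = Add(Pow(u, 2), Mul(-1, u))
b = 600795 (b = Mul(-1521, -395) = 600795)
Function('c')(X, D) = Mul(2, X, Pow(Add(Mul(-1, X), Mul(2, D)), -1)) (Function('c')(X, D) = Mul(Mul(2, X), Pow(Add(Mul(-1, X), Mul(2, D)), -1)) = Mul(2, X, Pow(Add(Mul(-1, X), Mul(2, D)), -1)))
Add(Function('c')(309, b), Function('w')(-2187, 1128)) = Add(Mul(2, 309, Pow(Add(Mul(-1, 309), Mul(2, 600795)), -1)), Mul(-2187, Add(-1, -2187))) = Add(Mul(2, 309, Pow(Add(-309, 1201590), -1)), Mul(-2187, -2188)) = Add(Mul(2, 309, Pow(1201281, -1)), 4785156) = Add(Mul(2, 309, Rational(1, 1201281)), 4785156) = Add(Rational(206, 400427), 4785156) = Rational(1916105661818, 400427)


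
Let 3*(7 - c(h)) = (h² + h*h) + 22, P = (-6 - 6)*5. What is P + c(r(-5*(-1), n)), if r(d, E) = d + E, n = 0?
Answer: -77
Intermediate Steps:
r(d, E) = E + d
P = -60 (P = -12*5 = -60)
c(h) = -⅓ - 2*h²/3 (c(h) = 7 - ((h² + h*h) + 22)/3 = 7 - ((h² + h²) + 22)/3 = 7 - (2*h² + 22)/3 = 7 - (22 + 2*h²)/3 = 7 + (-22/3 - 2*h²/3) = -⅓ - 2*h²/3)
P + c(r(-5*(-1), n)) = -60 + (-⅓ - 2*(0 - 5*(-1))²/3) = -60 + (-⅓ - 2*(0 + 5)²/3) = -60 + (-⅓ - ⅔*5²) = -60 + (-⅓ - ⅔*25) = -60 + (-⅓ - 50/3) = -60 - 17 = -77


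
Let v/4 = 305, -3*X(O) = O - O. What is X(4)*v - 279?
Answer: -279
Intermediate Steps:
X(O) = 0 (X(O) = -(O - O)/3 = -⅓*0 = 0)
v = 1220 (v = 4*305 = 1220)
X(4)*v - 279 = 0*1220 - 279 = 0 - 279 = -279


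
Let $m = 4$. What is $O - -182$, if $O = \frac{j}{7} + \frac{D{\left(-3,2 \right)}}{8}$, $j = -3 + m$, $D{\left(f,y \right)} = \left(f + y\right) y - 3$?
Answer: $\frac{10165}{56} \approx 181.52$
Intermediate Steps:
$D{\left(f,y \right)} = -3 + y \left(f + y\right)$ ($D{\left(f,y \right)} = y \left(f + y\right) - 3 = -3 + y \left(f + y\right)$)
$j = 1$ ($j = -3 + 4 = 1$)
$O = - \frac{27}{56}$ ($O = 1 \cdot \frac{1}{7} + \frac{-3 + 2^{2} - 6}{8} = 1 \cdot \frac{1}{7} + \left(-3 + 4 - 6\right) \frac{1}{8} = \frac{1}{7} - \frac{5}{8} = - \frac{27}{56} \approx -0.48214$)
$O - -182 = - \frac{27}{56} - -182 = - \frac{27}{56} + 182 = \frac{10165}{56}$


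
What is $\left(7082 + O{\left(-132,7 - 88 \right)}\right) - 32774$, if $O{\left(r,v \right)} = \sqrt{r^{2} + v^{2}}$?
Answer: $-25692 + 3 \sqrt{2665} \approx -25537.0$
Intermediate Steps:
$\left(7082 + O{\left(-132,7 - 88 \right)}\right) - 32774 = \left(7082 + \sqrt{\left(-132\right)^{2} + \left(7 - 88\right)^{2}}\right) - 32774 = \left(7082 + \sqrt{17424 + \left(7 - 88\right)^{2}}\right) - 32774 = \left(7082 + \sqrt{17424 + \left(-81\right)^{2}}\right) - 32774 = \left(7082 + \sqrt{17424 + 6561}\right) - 32774 = \left(7082 + \sqrt{23985}\right) - 32774 = \left(7082 + 3 \sqrt{2665}\right) - 32774 = -25692 + 3 \sqrt{2665}$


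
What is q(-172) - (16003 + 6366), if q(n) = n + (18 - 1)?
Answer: -22524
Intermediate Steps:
q(n) = 17 + n (q(n) = n + 17 = 17 + n)
q(-172) - (16003 + 6366) = (17 - 172) - (16003 + 6366) = -155 - 1*22369 = -155 - 22369 = -22524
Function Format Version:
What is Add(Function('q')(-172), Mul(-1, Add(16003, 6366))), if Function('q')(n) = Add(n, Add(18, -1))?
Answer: -22524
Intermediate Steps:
Function('q')(n) = Add(17, n) (Function('q')(n) = Add(n, 17) = Add(17, n))
Add(Function('q')(-172), Mul(-1, Add(16003, 6366))) = Add(Add(17, -172), Mul(-1, Add(16003, 6366))) = Add(-155, Mul(-1, 22369)) = Add(-155, -22369) = -22524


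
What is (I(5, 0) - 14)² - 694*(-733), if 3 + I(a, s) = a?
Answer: 508846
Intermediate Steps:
I(a, s) = -3 + a
(I(5, 0) - 14)² - 694*(-733) = ((-3 + 5) - 14)² - 694*(-733) = (2 - 14)² + 508702 = (-12)² + 508702 = 144 + 508702 = 508846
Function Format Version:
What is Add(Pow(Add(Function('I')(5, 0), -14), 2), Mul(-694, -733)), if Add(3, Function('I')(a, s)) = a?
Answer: 508846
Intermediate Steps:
Function('I')(a, s) = Add(-3, a)
Add(Pow(Add(Function('I')(5, 0), -14), 2), Mul(-694, -733)) = Add(Pow(Add(Add(-3, 5), -14), 2), Mul(-694, -733)) = Add(Pow(Add(2, -14), 2), 508702) = Add(Pow(-12, 2), 508702) = Add(144, 508702) = 508846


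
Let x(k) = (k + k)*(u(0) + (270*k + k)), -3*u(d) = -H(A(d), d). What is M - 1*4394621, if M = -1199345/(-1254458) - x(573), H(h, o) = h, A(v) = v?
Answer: -228749084120717/1254458 ≈ -1.8235e+8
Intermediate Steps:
u(d) = d/3 (u(d) = -(-1)*d/3 = d/3)
x(k) = 542*k² (x(k) = (k + k)*((⅓)*0 + (270*k + k)) = (2*k)*(0 + 271*k) = (2*k)*(271*k) = 542*k²)
M = -223236216650299/1254458 (M = -1199345/(-1254458) - 542*573² = -1199345*(-1/1254458) - 542*328329 = 1199345/1254458 - 1*177954318 = 1199345/1254458 - 177954318 = -223236216650299/1254458 ≈ -1.7795e+8)
M - 1*4394621 = -223236216650299/1254458 - 1*4394621 = -223236216650299/1254458 - 4394621 = -228749084120717/1254458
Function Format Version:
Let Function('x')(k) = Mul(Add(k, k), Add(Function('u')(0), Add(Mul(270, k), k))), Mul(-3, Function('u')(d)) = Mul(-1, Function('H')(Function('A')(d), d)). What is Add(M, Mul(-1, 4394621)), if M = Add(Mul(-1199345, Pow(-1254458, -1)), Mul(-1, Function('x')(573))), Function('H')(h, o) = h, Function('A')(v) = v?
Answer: Rational(-228749084120717, 1254458) ≈ -1.8235e+8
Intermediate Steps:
Function('u')(d) = Mul(Rational(1, 3), d) (Function('u')(d) = Mul(Rational(-1, 3), Mul(-1, d)) = Mul(Rational(1, 3), d))
Function('x')(k) = Mul(542, Pow(k, 2)) (Function('x')(k) = Mul(Add(k, k), Add(Mul(Rational(1, 3), 0), Add(Mul(270, k), k))) = Mul(Mul(2, k), Add(0, Mul(271, k))) = Mul(Mul(2, k), Mul(271, k)) = Mul(542, Pow(k, 2)))
M = Rational(-223236216650299, 1254458) (M = Add(Mul(-1199345, Pow(-1254458, -1)), Mul(-1, Mul(542, Pow(573, 2)))) = Add(Mul(-1199345, Rational(-1, 1254458)), Mul(-1, Mul(542, 328329))) = Add(Rational(1199345, 1254458), Mul(-1, 177954318)) = Add(Rational(1199345, 1254458), -177954318) = Rational(-223236216650299, 1254458) ≈ -1.7795e+8)
Add(M, Mul(-1, 4394621)) = Add(Rational(-223236216650299, 1254458), Mul(-1, 4394621)) = Add(Rational(-223236216650299, 1254458), -4394621) = Rational(-228749084120717, 1254458)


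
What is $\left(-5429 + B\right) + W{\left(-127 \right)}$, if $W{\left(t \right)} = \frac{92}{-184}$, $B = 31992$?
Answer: $\frac{53125}{2} \approx 26563.0$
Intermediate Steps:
$W{\left(t \right)} = - \frac{1}{2}$ ($W{\left(t \right)} = 92 \left(- \frac{1}{184}\right) = - \frac{1}{2}$)
$\left(-5429 + B\right) + W{\left(-127 \right)} = \left(-5429 + 31992\right) - \frac{1}{2} = 26563 - \frac{1}{2} = \frac{53125}{2}$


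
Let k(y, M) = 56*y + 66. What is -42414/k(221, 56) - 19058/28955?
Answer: -732608503/180129055 ≈ -4.0671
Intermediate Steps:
k(y, M) = 66 + 56*y
-42414/k(221, 56) - 19058/28955 = -42414/(66 + 56*221) - 19058/28955 = -42414/(66 + 12376) - 19058*1/28955 = -42414/12442 - 19058/28955 = -42414*1/12442 - 19058/28955 = -21207/6221 - 19058/28955 = -732608503/180129055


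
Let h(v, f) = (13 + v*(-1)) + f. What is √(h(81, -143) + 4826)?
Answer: √4615 ≈ 67.934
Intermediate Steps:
h(v, f) = 13 + f - v (h(v, f) = (13 - v) + f = 13 + f - v)
√(h(81, -143) + 4826) = √((13 - 143 - 1*81) + 4826) = √((13 - 143 - 81) + 4826) = √(-211 + 4826) = √4615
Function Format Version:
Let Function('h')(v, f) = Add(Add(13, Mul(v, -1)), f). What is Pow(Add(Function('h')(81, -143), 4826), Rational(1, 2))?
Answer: Pow(4615, Rational(1, 2)) ≈ 67.934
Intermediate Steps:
Function('h')(v, f) = Add(13, f, Mul(-1, v)) (Function('h')(v, f) = Add(Add(13, Mul(-1, v)), f) = Add(13, f, Mul(-1, v)))
Pow(Add(Function('h')(81, -143), 4826), Rational(1, 2)) = Pow(Add(Add(13, -143, Mul(-1, 81)), 4826), Rational(1, 2)) = Pow(Add(Add(13, -143, -81), 4826), Rational(1, 2)) = Pow(Add(-211, 4826), Rational(1, 2)) = Pow(4615, Rational(1, 2))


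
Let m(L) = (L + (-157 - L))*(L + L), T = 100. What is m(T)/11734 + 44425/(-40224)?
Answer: -892158275/235994208 ≈ -3.7804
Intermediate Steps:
m(L) = -314*L
m(T)/11734 + 44425/(-40224) = -314*100/11734 + 44425/(-40224) = -31400*1/11734 + 44425*(-1/40224) = -15700/5867 - 44425/40224 = -892158275/235994208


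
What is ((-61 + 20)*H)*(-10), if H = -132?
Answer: -54120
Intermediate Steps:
((-61 + 20)*H)*(-10) = ((-61 + 20)*(-132))*(-10) = -41*(-132)*(-10) = 5412*(-10) = -54120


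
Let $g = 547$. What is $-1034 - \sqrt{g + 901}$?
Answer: $-1034 - 2 \sqrt{362} \approx -1072.1$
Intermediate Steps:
$-1034 - \sqrt{g + 901} = -1034 - \sqrt{547 + 901} = -1034 - \sqrt{1448} = -1034 - 2 \sqrt{362}$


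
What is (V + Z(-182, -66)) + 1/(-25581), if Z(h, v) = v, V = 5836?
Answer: 147602369/25581 ≈ 5770.0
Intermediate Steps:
(V + Z(-182, -66)) + 1/(-25581) = (5836 - 66) + 1/(-25581) = 5770 - 1/25581 = 147602369/25581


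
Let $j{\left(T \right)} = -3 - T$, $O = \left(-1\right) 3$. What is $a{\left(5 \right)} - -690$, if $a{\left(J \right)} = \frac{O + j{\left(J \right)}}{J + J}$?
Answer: $\frac{6889}{10} \approx 688.9$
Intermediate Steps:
$O = -3$
$a{\left(J \right)} = \frac{-6 - J}{2 J}$ ($a{\left(J \right)} = \frac{-3 - \left(3 + J\right)}{J + J} = \frac{-6 - J}{2 J}$)
$a{\left(5 \right)} - -690 = \frac{-6 - 5}{2 \cdot 5} - -690 = \frac{1}{2} \cdot \frac{1}{5} \left(-6 - 5\right) + 690 = \frac{1}{2} \cdot \frac{1}{5} \left(-11\right) + 690 = - \frac{11}{10} + 690 = \frac{6889}{10}$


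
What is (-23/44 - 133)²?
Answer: 34515625/1936 ≈ 17828.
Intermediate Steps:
(-23/44 - 133)² = (-5875/44)² = 34515625/1936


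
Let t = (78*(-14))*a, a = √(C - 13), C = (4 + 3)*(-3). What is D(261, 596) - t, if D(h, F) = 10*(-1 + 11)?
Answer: 100 + 1092*I*√34 ≈ 100.0 + 6367.4*I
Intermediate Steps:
C = -21 (C = 7*(-3) = -21)
D(h, F) = 100 (D(h, F) = 10*10 = 100)
a = I*√34 (a = √(-21 - 13) = √(-34) = I*√34 ≈ 5.8309*I)
t = -1092*I*√34 (t = (78*(-14))*(I*√34) = -1092*I*√34 ≈ -6367.4*I)
D(261, 596) - t = 100 - (-1092)*I*√34 = 100 + 1092*I*√34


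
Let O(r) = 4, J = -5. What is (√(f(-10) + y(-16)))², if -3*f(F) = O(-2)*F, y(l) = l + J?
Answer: -23/3 ≈ -7.6667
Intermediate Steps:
y(l) = -5 + l (y(l) = l - 5 = -5 + l)
f(F) = -4*F/3
(√(f(-10) + y(-16)))² = (√(-4/3*(-10) + (-5 - 16)))² = (√(40/3 - 21))² = (√(-23/3))² = (I*√69/3)² = -23/3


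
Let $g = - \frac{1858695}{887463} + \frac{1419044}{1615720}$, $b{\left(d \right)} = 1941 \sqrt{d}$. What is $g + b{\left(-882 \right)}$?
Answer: $- \frac{145315136669}{119490976530} + 40761 i \sqrt{2} \approx -1.2161 + 57645.0 i$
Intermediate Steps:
$g = - \frac{145315136669}{119490976530}$ ($g = \left(-1858695\right) \frac{1}{887463} + 1419044 \cdot \frac{1}{1615720} = - \frac{619565}{295821} + \frac{354761}{403930} = - \frac{145315136669}{119490976530} \approx -1.2161$)
$g + b{\left(-882 \right)} = - \frac{145315136669}{119490976530} + 1941 \sqrt{-882} = - \frac{145315136669}{119490976530} + 1941 \cdot 21 i \sqrt{2} = - \frac{145315136669}{119490976530} + 40761 i \sqrt{2}$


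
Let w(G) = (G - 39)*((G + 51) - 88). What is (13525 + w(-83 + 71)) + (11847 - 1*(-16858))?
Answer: 44729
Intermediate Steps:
w(G) = (-39 + G)*(-37 + G) (w(G) = (-39 + G)*((51 + G) - 88) = (-39 + G)*(-37 + G))
(13525 + w(-83 + 71)) + (11847 - 1*(-16858)) = (13525 + (1443 + (-83 + 71)² - 76*(-83 + 71))) + (11847 - 1*(-16858)) = (13525 + (1443 + (-12)² - 76*(-12))) + (11847 + 16858) = (13525 + (1443 + 144 + 912)) + 28705 = (13525 + 2499) + 28705 = 16024 + 28705 = 44729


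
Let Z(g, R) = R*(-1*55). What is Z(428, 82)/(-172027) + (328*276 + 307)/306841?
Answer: 459727715/1426619911 ≈ 0.32225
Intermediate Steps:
Z(g, R) = -55*R (Z(g, R) = R*(-55) = -55*R)
Z(428, 82)/(-172027) + (328*276 + 307)/306841 = -55*82/(-172027) + (328*276 + 307)/306841 = -4510*(-1/172027) + (90528 + 307)*(1/306841) = 4510/172027 + 90835*(1/306841) = 4510/172027 + 2455/8293 = 459727715/1426619911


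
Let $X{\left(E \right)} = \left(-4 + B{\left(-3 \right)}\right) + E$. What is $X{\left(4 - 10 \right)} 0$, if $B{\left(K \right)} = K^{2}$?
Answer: $0$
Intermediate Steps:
$X{\left(E \right)} = 5 + E$ ($X{\left(E \right)} = \left(-4 + \left(-3\right)^{2}\right) + E = \left(-4 + 9\right) + E = 5 + E$)
$X{\left(4 - 10 \right)} 0 = \left(5 + \left(4 - 10\right)\right) 0 = \left(5 - 6\right) 0 = \left(-1\right) 0 = 0$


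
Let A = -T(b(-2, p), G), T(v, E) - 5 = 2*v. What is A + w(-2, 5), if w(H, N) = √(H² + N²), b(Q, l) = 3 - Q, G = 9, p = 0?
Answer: -15 + √29 ≈ -9.6148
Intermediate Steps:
T(v, E) = 5 + 2*v
A = -15 (A = -(5 + 2*(3 - 1*(-2))) = -(5 + 2*(3 + 2)) = -(5 + 2*5) = -(5 + 10) = -1*15 = -15)
A + w(-2, 5) = -15 + √((-2)² + 5²) = -15 + √(4 + 25) = -15 + √29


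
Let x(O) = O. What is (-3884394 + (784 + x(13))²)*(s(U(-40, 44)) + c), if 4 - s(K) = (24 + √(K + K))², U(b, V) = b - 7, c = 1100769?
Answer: -3575049012835 + 155960880*I*√94 ≈ -3.575e+12 + 1.5121e+9*I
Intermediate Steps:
U(b, V) = -7 + b
s(K) = 4 - (24 + √2*√K)² (s(K) = 4 - (24 + √(K + K))² = 4 - (24 + √(2*K))² = 4 - (24 + √2*√K)²)
(-3884394 + (784 + x(13))²)*(s(U(-40, 44)) + c) = (-3884394 + (784 + 13)²)*((4 - (24 + √2*√(-7 - 40))²) + 1100769) = (-3884394 + 797²)*((4 - (24 + √2*√(-47))²) + 1100769) = (-3884394 + 635209)*((4 - (24 + √2*(I*√47))²) + 1100769) = -3249185*((4 - (24 + I*√94)²) + 1100769) = -3249185*(1100773 - (24 + I*√94)²) = -3576615120005 + 3249185*(24 + I*√94)²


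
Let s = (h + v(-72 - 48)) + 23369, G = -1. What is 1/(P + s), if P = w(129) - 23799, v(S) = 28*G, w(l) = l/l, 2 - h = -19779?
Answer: 1/19324 ≈ 5.1749e-5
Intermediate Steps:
h = 19781 (h = 2 - 1*(-19779) = 2 + 19779 = 19781)
w(l) = 1
v(S) = -28 (v(S) = 28*(-1) = -28)
P = -23798 (P = 1 - 23799 = -23798)
s = 43122 (s = (19781 - 28) + 23369 = 19753 + 23369 = 43122)
1/(P + s) = 1/(-23798 + 43122) = 1/19324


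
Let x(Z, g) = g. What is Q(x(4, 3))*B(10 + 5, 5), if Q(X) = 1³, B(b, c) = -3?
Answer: -3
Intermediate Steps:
Q(X) = 1
Q(x(4, 3))*B(10 + 5, 5) = 1*(-3) = -3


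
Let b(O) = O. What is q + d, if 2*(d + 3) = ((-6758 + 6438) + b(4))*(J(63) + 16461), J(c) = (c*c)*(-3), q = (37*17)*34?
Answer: -698149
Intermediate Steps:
q = 21386 (q = 629*34 = 21386)
J(c) = -3*c² (J(c) = c²*(-3) = -3*c²)
d = -719535 (d = -3 + (((-6758 + 6438) + 4)*(-3*63² + 16461))/2 = -3 + ((-320 + 4)*(-3*3969 + 16461))/2 = -3 + (-316*(-11907 + 16461))/2 = -3 + (-316*4554)/2 = -3 + (½)*(-1439064) = -3 - 719532 = -719535)
q + d = 21386 - 719535 = -698149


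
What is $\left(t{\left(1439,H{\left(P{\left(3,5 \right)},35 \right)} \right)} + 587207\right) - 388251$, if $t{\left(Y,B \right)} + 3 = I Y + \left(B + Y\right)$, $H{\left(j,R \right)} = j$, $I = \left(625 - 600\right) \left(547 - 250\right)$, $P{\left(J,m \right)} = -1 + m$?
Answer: $10884971$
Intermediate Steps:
$I = 7425$ ($I = 25 \cdot 297 = 7425$)
$t{\left(Y,B \right)} = -3 + B + 7426 Y$ ($t{\left(Y,B \right)} = -3 + \left(7425 Y + \left(B + Y\right)\right) = -3 + \left(B + 7426 Y\right) = -3 + B + 7426 Y$)
$\left(t{\left(1439,H{\left(P{\left(3,5 \right)},35 \right)} \right)} + 587207\right) - 388251 = \left(\left(-3 + \left(-1 + 5\right) + 7426 \cdot 1439\right) + 587207\right) - 388251 = \left(\left(-3 + 4 + 10686014\right) + 587207\right) - 388251 = \left(10686015 + 587207\right) - 388251 = 11273222 - 388251 = 10884971$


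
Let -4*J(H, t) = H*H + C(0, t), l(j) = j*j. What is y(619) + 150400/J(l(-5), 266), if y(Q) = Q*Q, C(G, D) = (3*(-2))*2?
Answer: 234276093/613 ≈ 3.8218e+5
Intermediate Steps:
l(j) = j²
C(G, D) = -12 (C(G, D) = -6*2 = -12)
y(Q) = Q²
J(H, t) = 3 - H²/4 (J(H, t) = -(H*H - 12)/4 = -(H² - 12)/4 = -(-12 + H²)/4 = 3 - H²/4)
y(619) + 150400/J(l(-5), 266) = 619² + 150400/(3 - ((-5)²)²/4) = 383161 + 150400/(3 - ¼*25²) = 383161 + 150400/(3 - ¼*625) = 383161 + 150400/(3 - 625/4) = 383161 + 150400/(-613/4) = 383161 + 150400*(-4/613) = 383161 - 601600/613 = 234276093/613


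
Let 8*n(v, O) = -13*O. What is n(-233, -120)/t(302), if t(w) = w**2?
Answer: 195/91204 ≈ 0.0021381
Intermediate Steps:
n(v, O) = -13*O/8 (n(v, O) = (-13*O)/8 = -13*O/8)
n(-233, -120)/t(302) = (-13/8*(-120))/(302**2) = 195/91204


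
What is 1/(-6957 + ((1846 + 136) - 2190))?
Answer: -1/7165 ≈ -0.00013957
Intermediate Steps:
1/(-6957 + ((1846 + 136) - 2190)) = 1/(-6957 + (1982 - 2190)) = 1/(-6957 - 208) = 1/(-7165) = -1/7165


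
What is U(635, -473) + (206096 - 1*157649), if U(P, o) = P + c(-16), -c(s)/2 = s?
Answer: 49114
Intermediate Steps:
c(s) = -2*s
U(P, o) = 32 + P (U(P, o) = P - 2*(-16) = P + 32 = 32 + P)
U(635, -473) + (206096 - 1*157649) = (32 + 635) + (206096 - 1*157649) = 667 + (206096 - 157649) = 667 + 48447 = 49114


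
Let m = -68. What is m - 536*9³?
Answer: -390812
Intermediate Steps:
m - 536*9³ = -68 - 536*9³ = -68 - 536*729 = -68 - 390744 = -390812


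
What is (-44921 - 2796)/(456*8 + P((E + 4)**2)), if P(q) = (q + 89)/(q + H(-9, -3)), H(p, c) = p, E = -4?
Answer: -429453/32743 ≈ -13.116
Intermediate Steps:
P(q) = (89 + q)/(-9 + q) (P(q) = (q + 89)/(q - 9) = (89 + q)/(-9 + q))
(-44921 - 2796)/(456*8 + P((E + 4)**2)) = (-44921 - 2796)/(456*8 + (89 + (-4 + 4)**2)/(-9 + (-4 + 4)**2)) = -47717/(3648 + (89 + 0**2)/(-9 + 0**2)) = -47717/(3648 + (89 + 0)/(-9 + 0)) = -47717/(3648 + 89/(-9)) = -47717/(3648 - 1/9*89) = -47717/(3648 - 89/9) = -47717/32743/9 = -47717*9/32743 = -429453/32743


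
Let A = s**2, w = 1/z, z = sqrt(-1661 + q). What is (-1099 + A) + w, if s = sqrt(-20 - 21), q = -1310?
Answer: -1140 - I*sqrt(2971)/2971 ≈ -1140.0 - 0.018346*I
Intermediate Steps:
z = I*sqrt(2971) (z = sqrt(-1661 - 1310) = sqrt(-2971) = I*sqrt(2971) ≈ 54.507*I)
s = I*sqrt(41) (s = sqrt(-41) = I*sqrt(41) ≈ 6.4031*I)
w = -I*sqrt(2971)/2971 (w = 1/(I*sqrt(2971)) = -I*sqrt(2971)/2971 ≈ -0.018346*I)
A = -41 (A = (I*sqrt(41))**2 = -41)
(-1099 + A) + w = (-1099 - 41) - I*sqrt(2971)/2971 = -1140 - I*sqrt(2971)/2971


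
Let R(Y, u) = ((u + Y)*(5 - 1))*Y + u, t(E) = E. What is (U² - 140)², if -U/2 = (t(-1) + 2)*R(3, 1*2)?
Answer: 232135696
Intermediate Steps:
R(Y, u) = u + Y*(4*Y + 4*u) (R(Y, u) = ((Y + u)*4)*Y + u = (4*Y + 4*u)*Y + u = Y*(4*Y + 4*u) + u = u + Y*(4*Y + 4*u))
U = -124 (U = -2*(-1 + 2)*(1*2 + 4*3² + 4*3*(1*2)) = -2*(2 + 4*9 + 4*3*2) = -2*(2 + 36 + 24) = -2*62 = -124)
(U² - 140)² = ((-124)² - 140)² = (15376 - 140)² = 15236² = 232135696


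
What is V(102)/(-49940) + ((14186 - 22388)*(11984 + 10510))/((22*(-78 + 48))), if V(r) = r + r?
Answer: 3490045272/12485 ≈ 2.7954e+5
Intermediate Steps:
V(r) = 2*r
V(102)/(-49940) + ((14186 - 22388)*(11984 + 10510))/((22*(-78 + 48))) = (2*102)/(-49940) + ((14186 - 22388)*(11984 + 10510))/((22*(-78 + 48))) = 204*(-1/49940) + (-8202*22494)/((22*(-30))) = -51/12485 - 184495788/(-660) = -51/12485 - 184495788*(-1/660) = -51/12485 + 15374649/55 = 3490045272/12485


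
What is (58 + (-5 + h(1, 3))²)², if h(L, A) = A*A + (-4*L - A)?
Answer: 4489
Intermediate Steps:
h(L, A) = A² - A - 4*L (h(L, A) = A² + (-A - 4*L) = A² - A - 4*L)
(58 + (-5 + h(1, 3))²)² = (58 + (-5 + (3² - 1*3 - 4*1))²)² = (58 + (-5 + (9 - 3 - 4))²)² = (58 + (-5 + 2)²)² = (58 + (-3)²)² = (58 + 9)² = 67² = 4489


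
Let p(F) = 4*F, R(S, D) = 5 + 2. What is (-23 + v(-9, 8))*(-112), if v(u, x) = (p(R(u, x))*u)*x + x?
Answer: 227472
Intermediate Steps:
R(S, D) = 7
v(u, x) = x + 28*u*x (v(u, x) = ((4*7)*u)*x + x = (28*u)*x + x = 28*u*x + x = x + 28*u*x)
(-23 + v(-9, 8))*(-112) = (-23 + 8*(1 + 28*(-9)))*(-112) = (-23 + 8*(1 - 252))*(-112) = (-23 + 8*(-251))*(-112) = (-23 - 2008)*(-112) = -2031*(-112) = 227472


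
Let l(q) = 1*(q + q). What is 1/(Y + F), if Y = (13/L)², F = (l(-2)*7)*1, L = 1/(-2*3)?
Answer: 1/6056 ≈ 0.00016513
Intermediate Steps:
l(q) = 2*q (l(q) = 1*(2*q) = 2*q)
L = -⅙ (L = 1/(-6) = -⅙ ≈ -0.16667)
F = -28 (F = ((2*(-2))*7)*1 = -4*7*1 = -28*1 = -28)
Y = 6084 (Y = (13/(-⅙))² = (13*(-6))² = (-78)² = 6084)
1/(Y + F) = 1/(6084 - 28) = 1/6056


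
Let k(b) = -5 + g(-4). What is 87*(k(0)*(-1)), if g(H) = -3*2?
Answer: 957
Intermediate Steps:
g(H) = -6
k(b) = -11 (k(b) = -5 - 6 = -11)
87*(k(0)*(-1)) = 87*(-11*(-1)) = 87*11 = 957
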